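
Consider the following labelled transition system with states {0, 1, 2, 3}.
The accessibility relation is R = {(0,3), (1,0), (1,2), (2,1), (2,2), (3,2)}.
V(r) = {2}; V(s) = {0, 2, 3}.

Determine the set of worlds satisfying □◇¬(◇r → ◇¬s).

Let φ = □◇¬(◇r → ◇¬s). Evaluate φ at each world:
  0 (successors {3}): φ is false.
  1 (successors {0, 2}): φ is true.
  2 (successors {1, 2}): φ is false.
  3 (successors {2}): φ is true.
For instance, at 0:
  At 0: □◇¬(◇r → ◇¬s) requires ◇¬(◇r → ◇¬s) at every successor {3}.
    ◇¬(◇r → ◇¬s) fails at 3, so □◇¬(◇r → ◇¬s) is false at 0.
      At 3: ◇¬(◇r → ◇¬s) requires ¬(◇r → ◇¬s) at some successor in {2}.
        At 2: ¬(◇r → ◇¬s) is false.
      So ◇¬(◇r → ◇¬s) is false at 3.
Satisfying worlds: {1, 3}

1, 3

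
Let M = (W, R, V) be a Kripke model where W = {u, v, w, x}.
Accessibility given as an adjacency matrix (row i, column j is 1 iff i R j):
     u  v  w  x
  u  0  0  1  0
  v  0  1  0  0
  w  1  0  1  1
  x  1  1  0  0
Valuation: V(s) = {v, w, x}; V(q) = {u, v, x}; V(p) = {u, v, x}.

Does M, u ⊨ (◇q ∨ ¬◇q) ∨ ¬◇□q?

At u: ◇q ∨ ¬◇q is true, ¬◇□q is true, so (◇q ∨ ¬◇q) ∨ ¬◇□q is true.
  At u: ◇q is false, ¬◇q is true, so ◇q ∨ ¬◇q is true.
    At u: ◇q requires q at some successor in {w}.
      At w: q is false.
    So ◇q is false at u.
    At u: ◇q is false, so ¬◇q is true.
      At u: ◇q requires q at some successor in {w}.
        At w: q is false.
      So ◇q is false at u.
  At u: ◇□q is false, so ¬◇□q is true.
    At u: ◇□q requires □q at some successor in {w}.
      At w: □q is false.
    So ◇□q is false at u.

Yes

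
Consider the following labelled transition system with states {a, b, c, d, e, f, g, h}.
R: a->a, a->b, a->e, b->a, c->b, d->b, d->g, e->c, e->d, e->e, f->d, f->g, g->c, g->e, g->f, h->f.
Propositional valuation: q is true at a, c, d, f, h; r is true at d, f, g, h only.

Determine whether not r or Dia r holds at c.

At c: not r is true, Dia r is false, so not r or Dia r is true.
  At c: Dia r requires r at some successor in {b}.
    At b: r is false.
  So Dia r is false at c.

Yes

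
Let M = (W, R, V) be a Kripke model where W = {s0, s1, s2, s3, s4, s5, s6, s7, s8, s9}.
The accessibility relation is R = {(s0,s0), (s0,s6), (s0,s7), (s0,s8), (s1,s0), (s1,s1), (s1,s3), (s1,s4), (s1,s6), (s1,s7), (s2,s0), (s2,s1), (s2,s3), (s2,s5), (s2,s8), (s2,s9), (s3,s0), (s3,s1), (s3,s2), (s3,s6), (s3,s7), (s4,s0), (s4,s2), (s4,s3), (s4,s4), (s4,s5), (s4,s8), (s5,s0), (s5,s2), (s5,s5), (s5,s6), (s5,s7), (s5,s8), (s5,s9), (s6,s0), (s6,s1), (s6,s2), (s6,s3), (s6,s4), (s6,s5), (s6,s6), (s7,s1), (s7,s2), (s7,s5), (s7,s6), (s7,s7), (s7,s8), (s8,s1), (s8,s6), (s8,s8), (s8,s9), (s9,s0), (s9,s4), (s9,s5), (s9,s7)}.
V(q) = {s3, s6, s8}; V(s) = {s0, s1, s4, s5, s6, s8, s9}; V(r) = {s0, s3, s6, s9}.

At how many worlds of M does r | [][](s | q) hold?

4

Let φ = r | [][](s | q). Evaluate φ at each world:
  s0 (successors {s0, s6, s7, s8}): φ is true.
  s1 (successors {s0, s1, s3, s4, s6, s7}): φ is false.
  s2 (successors {s0, s1, s3, s5, s8, s9}): φ is false.
  s3 (successors {s0, s1, s2, s6, s7}): φ is true.
  s4 (successors {s0, s2, s3, s4, s5, s8}): φ is false.
  s5 (successors {s0, s2, s5, s6, s7, s8, s9}): φ is false.
  s6 (successors {s0, s1, s2, s3, s4, s5, s6}): φ is true.
  s7 (successors {s1, s2, s5, s6, s7, s8}): φ is false.
  s8 (successors {s1, s6, s8, s9}): φ is false.
  s9 (successors {s0, s4, s5, s7}): φ is true.
For instance, at s2:
  At s2: r is false, [][](s | q) is false, so r | [][](s | q) is false.
    At s2: [][](s | q) requires [](s | q) at every successor {s0, s1, s3, s5, s8, s9}.
      [](s | q) fails at s0, so [][](s | q) is false at s2.
Satisfying worlds: {s0, s3, s6, s9}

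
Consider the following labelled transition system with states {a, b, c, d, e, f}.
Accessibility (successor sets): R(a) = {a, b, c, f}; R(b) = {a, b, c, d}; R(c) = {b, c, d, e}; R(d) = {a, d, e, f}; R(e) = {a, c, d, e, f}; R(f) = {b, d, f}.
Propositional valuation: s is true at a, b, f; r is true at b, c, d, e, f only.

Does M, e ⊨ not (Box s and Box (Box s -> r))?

At e: Box s and Box (Box s -> r) is false, so not (Box s and Box (Box s -> r)) is true.
  At e: Box s is false, Box (Box s -> r) is true, so Box s and Box (Box s -> r) is false.
    At e: Box s requires s at every successor {a, c, d, e, f}.
      s fails at c, so Box s is false at e.
    At e: Box (Box s -> r) requires Box s -> r at every successor {a, c, d, e, f}.
      At a: Box s -> r is true.
      At c: Box s -> r is true.
      At d: Box s -> r is true.
      At e: Box s -> r is true.
      At f: Box s -> r is true.
    So Box (Box s -> r) is true at e.

Yes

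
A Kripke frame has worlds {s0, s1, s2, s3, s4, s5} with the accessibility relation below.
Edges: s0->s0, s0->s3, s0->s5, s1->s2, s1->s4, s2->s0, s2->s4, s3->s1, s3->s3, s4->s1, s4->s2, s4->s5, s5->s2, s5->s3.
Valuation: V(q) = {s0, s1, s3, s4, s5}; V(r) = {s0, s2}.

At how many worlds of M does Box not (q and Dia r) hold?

1

Let φ = Box not (q and Dia r). Evaluate φ at each world:
  s0 (successors {s0, s3, s5}): φ is false.
  s1 (successors {s2, s4}): φ is false.
  s2 (successors {s0, s4}): φ is false.
  s3 (successors {s1, s3}): φ is false.
  s4 (successors {s1, s2, s5}): φ is false.
  s5 (successors {s2, s3}): φ is true.
For instance, at s5:
  At s5: Box not (q and Dia r) requires not (q and Dia r) at every successor {s2, s3}.
      At s2: q and Dia r is false, so not (q and Dia r) is true.
      At s3: q and Dia r is false, so not (q and Dia r) is true.
  So Box not (q and Dia r) is true at s5.
Satisfying worlds: {s5}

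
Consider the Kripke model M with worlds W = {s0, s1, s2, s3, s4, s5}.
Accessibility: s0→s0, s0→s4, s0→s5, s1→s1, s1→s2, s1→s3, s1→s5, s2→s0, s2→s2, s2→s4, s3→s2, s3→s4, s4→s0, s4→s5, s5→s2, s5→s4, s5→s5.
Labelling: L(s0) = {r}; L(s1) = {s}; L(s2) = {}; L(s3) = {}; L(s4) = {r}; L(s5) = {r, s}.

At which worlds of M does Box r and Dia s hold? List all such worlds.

s0, s4

Recall that Box ψ holds at a world iff ψ holds at every accessible world, and Dia ψ holds iff ψ holds at some accessible world.
Let φ = Box r and Dia s. Evaluate φ at each world:
  s0 (successors {s0, s4, s5}): φ is true.
  s1 (successors {s1, s2, s3, s5}): φ is false.
  s2 (successors {s0, s2, s4}): φ is false.
  s3 (successors {s2, s4}): φ is false.
  s4 (successors {s0, s5}): φ is true.
  s5 (successors {s2, s4, s5}): φ is false.
For instance, at s2:
  At s2: Box r is false, Dia s is false, so Box r and Dia s is false.
    At s2: Box r requires r at every successor {s0, s2, s4}.
      r fails at s2, so Box r is false at s2.
    At s2: Dia s requires s at some successor in {s0, s2, s4}.
      At s0: s is false.
      At s2: s is false.
      At s4: s is false.
    So Dia s is false at s2.
Satisfying worlds: {s0, s4}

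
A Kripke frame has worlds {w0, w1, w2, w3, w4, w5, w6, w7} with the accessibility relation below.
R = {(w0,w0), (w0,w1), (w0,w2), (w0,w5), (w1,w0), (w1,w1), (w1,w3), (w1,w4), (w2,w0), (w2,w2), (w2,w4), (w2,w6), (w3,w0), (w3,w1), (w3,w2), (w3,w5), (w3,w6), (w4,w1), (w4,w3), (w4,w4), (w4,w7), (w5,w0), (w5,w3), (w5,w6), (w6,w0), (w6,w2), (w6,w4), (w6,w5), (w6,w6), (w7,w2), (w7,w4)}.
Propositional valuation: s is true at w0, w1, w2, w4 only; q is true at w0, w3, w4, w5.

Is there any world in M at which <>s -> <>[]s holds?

Yes

Let φ = <>s -> <>[]s. Evaluate φ at each world:
  w0 (successors {w0, w1, w2, w5}): φ is false.
  w1 (successors {w0, w1, w3, w4}): φ is false.
  w2 (successors {w0, w2, w4, w6}): φ is false.
  w3 (successors {w0, w1, w2, w5, w6}): φ is false.
  w4 (successors {w1, w3, w4, w7}): φ is true.
  w5 (successors {w0, w3, w6}): φ is false.
  w6 (successors {w0, w2, w4, w5, w6}): φ is false.
  w7 (successors {w2, w4}): φ is false.
Detail at w4 (witness):
  At w4: <>s is true, <>[]s is true, so <>s -> <>[]s is true.
    At w4: <>s requires s at some successor in {w1, w3, w4, w7}.
      s holds at w1, so <>s is true at w4.
    At w4: <>[]s requires []s at some successor in {w1, w3, w4, w7}.
      []s holds at w7, so <>[]s is true at w4.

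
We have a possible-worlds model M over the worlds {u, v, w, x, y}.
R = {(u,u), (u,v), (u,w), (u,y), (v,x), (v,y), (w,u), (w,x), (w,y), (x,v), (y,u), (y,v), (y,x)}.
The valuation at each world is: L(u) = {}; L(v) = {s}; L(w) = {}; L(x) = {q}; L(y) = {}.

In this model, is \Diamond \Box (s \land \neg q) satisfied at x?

No

At x: \Diamond \Box (s \land \neg q) requires \Box (s \land \neg q) at some successor in {v}.
  At v: \Box (s \land \neg q) is false.
So \Diamond \Box (s \land \neg q) is false at x.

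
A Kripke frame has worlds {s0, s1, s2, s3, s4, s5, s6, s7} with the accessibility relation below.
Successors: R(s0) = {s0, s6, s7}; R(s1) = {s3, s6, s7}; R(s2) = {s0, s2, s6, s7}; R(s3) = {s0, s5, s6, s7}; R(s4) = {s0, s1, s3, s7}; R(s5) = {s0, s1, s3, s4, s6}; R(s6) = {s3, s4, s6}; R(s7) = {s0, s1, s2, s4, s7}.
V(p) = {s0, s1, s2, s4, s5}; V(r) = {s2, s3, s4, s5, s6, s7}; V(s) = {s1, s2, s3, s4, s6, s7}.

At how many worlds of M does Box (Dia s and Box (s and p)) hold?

0

Let φ = Box (Dia s and Box (s and p)). Evaluate φ at each world:
  s0 (successors {s0, s6, s7}): φ is false.
  s1 (successors {s3, s6, s7}): φ is false.
  s2 (successors {s0, s2, s6, s7}): φ is false.
  s3 (successors {s0, s5, s6, s7}): φ is false.
  s4 (successors {s0, s1, s3, s7}): φ is false.
  s5 (successors {s0, s1, s3, s4, s6}): φ is false.
  s6 (successors {s3, s4, s6}): φ is false.
  s7 (successors {s0, s1, s2, s4, s7}): φ is false.
For instance, at s7:
  At s7: Box (Dia s and Box (s and p)) requires Dia s and Box (s and p) at every successor {s0, s1, s2, s4, s7}.
    Dia s and Box (s and p) fails at s0, so Box (Dia s and Box (s and p)) is false at s7.
      At s0: Dia s is true, Box (s and p) is false, so Dia s and Box (s and p) is false.
Satisfying worlds: none.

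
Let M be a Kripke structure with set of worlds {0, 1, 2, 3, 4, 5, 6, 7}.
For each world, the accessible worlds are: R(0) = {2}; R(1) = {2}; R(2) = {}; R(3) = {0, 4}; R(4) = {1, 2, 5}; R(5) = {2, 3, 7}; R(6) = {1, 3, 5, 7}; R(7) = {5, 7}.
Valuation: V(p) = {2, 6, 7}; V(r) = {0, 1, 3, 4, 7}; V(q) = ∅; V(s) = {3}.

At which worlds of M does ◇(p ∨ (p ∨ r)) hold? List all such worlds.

Let φ = ◇(p ∨ (p ∨ r)). Evaluate φ at each world:
  0 (successors {2}): φ is true.
  1 (successors {2}): φ is true.
  2 (successors ∅): φ is false.
  3 (successors {0, 4}): φ is true.
  4 (successors {1, 2, 5}): φ is true.
  5 (successors {2, 3, 7}): φ is true.
  6 (successors {1, 3, 5, 7}): φ is true.
  7 (successors {5, 7}): φ is true.
For instance, at 3:
  At 3: ◇(p ∨ (p ∨ r)) requires p ∨ (p ∨ r) at some successor in {0, 4}.
    p ∨ (p ∨ r) holds at 0, so ◇(p ∨ (p ∨ r)) is true at 3.
Satisfying worlds: {0, 1, 3, 4, 5, 6, 7}

0, 1, 3, 4, 5, 6, 7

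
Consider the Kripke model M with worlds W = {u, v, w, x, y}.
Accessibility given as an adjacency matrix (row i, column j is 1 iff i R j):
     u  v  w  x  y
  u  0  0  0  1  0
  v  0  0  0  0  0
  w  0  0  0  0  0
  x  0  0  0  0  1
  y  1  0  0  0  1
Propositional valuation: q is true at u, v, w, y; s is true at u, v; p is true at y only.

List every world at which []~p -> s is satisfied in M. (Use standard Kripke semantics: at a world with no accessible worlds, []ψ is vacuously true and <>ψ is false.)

u, v, x, y

Recall that []ψ holds at a world iff ψ holds at every accessible world, and <>ψ holds iff ψ holds at some accessible world.
Let φ = []~p -> s. Evaluate φ at each world:
  u (successors {x}): φ is true.
  v (successors ∅): φ is true.
  w (successors ∅): φ is false.
  x (successors {y}): φ is true.
  y (successors {u, y}): φ is true.
For instance, at y:
  At y: []~p is false, s is false, so []~p -> s is true.
    At y: []~p requires ~p at every successor {u, y}.
      ~p fails at y, so []~p is false at y.
Satisfying worlds: {u, v, x, y}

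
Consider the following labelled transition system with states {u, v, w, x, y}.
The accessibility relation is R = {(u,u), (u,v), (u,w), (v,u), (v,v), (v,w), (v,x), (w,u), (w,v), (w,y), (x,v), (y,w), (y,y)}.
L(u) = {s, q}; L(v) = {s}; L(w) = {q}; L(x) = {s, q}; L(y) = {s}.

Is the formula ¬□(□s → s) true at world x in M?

At x: □(□s → s) is true, so ¬□(□s → s) is false.
  At x: □(□s → s) requires □s → s at every successor {v}.
      At v: □s is false, s is true, so □s → s is true.
  So □(□s → s) is true at x.

No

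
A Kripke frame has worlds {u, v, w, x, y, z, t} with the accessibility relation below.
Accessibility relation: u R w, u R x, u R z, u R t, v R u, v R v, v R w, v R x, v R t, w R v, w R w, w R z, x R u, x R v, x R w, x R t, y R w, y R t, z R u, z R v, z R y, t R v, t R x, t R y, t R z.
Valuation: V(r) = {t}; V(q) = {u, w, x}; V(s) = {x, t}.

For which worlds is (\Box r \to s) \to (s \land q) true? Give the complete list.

Recall that \Box ψ holds at a world iff ψ holds at every accessible world, and \Diamond ψ holds iff ψ holds at some accessible world.
Let φ = (\Box r \to s) \to (s \land q). Evaluate φ at each world:
  u (successors {w, x, z, t}): φ is false.
  v (successors {u, v, w, x, t}): φ is false.
  w (successors {v, w, z}): φ is false.
  x (successors {u, v, w, t}): φ is true.
  y (successors {w, t}): φ is false.
  z (successors {u, v, y}): φ is false.
  t (successors {v, x, y, z}): φ is false.
For instance, at z:
  At z: \Box r \to s is true, s \land q is false, so (\Box r \to s) \to (s \land q) is false.
    At z: \Box r is false, s is false, so \Box r \to s is true.
      At z: \Box r requires r at every successor {u, v, y}.
        r fails at u, so \Box r is false at z.
Satisfying worlds: {x}

x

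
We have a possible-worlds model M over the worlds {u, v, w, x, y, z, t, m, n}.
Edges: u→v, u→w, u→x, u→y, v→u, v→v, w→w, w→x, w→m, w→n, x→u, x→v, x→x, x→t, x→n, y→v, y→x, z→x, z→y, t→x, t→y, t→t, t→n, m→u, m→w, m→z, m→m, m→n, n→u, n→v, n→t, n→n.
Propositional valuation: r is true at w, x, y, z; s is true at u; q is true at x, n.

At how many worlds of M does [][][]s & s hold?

Let φ = [][][]s & s. Evaluate φ at each world:
  u (successors {v, w, x, y}): φ is false.
  v (successors {u, v}): φ is false.
  w (successors {w, x, m, n}): φ is false.
  x (successors {u, v, x, t, n}): φ is false.
  y (successors {v, x}): φ is false.
  z (successors {x, y}): φ is false.
  t (successors {x, y, t, n}): φ is false.
  m (successors {u, w, z, m, n}): φ is false.
  n (successors {u, v, t, n}): φ is false.
For instance, at z:
  At z: [][][]s is false, s is false, so [][][]s & s is false.
    At z: [][][]s requires [][]s at every successor {x, y}.
      [][]s fails at x, so [][][]s is false at z.
Satisfying worlds: none.

0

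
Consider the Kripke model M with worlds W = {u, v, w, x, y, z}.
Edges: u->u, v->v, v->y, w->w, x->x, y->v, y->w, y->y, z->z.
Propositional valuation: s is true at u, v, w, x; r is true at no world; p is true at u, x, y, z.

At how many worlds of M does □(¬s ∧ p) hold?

1

Let φ = □(¬s ∧ p). Evaluate φ at each world:
  u (successors {u}): φ is false.
  v (successors {v, y}): φ is false.
  w (successors {w}): φ is false.
  x (successors {x}): φ is false.
  y (successors {v, w, y}): φ is false.
  z (successors {z}): φ is true.
For instance, at z:
  At z: □(¬s ∧ p) requires ¬s ∧ p at every successor {z}.
    At z: ¬s ∧ p is true.
  So □(¬s ∧ p) is true at z.
Satisfying worlds: {z}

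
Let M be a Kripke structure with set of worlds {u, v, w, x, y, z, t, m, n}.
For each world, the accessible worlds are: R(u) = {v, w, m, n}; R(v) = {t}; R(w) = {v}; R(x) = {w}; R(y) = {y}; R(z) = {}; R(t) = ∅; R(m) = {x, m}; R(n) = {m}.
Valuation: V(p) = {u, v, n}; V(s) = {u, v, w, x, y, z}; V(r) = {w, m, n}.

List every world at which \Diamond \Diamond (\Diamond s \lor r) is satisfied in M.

u, y, m, n

Let φ = \Diamond \Diamond (\Diamond s \lor r). Evaluate φ at each world:
  u (successors {v, w, m, n}): φ is true.
  v (successors {t}): φ is false.
  w (successors {v}): φ is false.
  x (successors {w}): φ is false.
  y (successors {y}): φ is true.
  z (successors ∅): φ is false.
  t (successors ∅): φ is false.
  m (successors {x, m}): φ is true.
  n (successors {m}): φ is true.
For instance, at u:
  At u: \Diamond \Diamond (\Diamond s \lor r) requires \Diamond (\Diamond s \lor r) at some successor in {v, w, m, n}.
    \Diamond (\Diamond s \lor r) holds at m, so \Diamond \Diamond (\Diamond s \lor r) is true at u.
      At m: \Diamond (\Diamond s \lor r) requires \Diamond s \lor r at some successor in {x, m}.
        \Diamond s \lor r holds at x, so \Diamond (\Diamond s \lor r) is true at m.
Satisfying worlds: {u, y, m, n}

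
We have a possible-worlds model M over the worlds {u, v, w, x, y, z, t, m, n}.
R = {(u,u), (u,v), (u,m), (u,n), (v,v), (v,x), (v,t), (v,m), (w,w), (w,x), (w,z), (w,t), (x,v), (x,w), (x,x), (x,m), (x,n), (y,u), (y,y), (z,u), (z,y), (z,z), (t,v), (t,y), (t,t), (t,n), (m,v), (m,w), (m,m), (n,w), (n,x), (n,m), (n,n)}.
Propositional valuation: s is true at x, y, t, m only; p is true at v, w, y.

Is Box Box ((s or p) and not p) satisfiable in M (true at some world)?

No

Recall that Box ψ holds at a world iff ψ holds at every accessible world, and Dia ψ holds iff ψ holds at some accessible world.
Let φ = Box Box ((s or p) and not p). Evaluate φ at each world:
  u (successors {u, v, m, n}): φ is false.
  v (successors {v, x, t, m}): φ is false.
  w (successors {w, x, z, t}): φ is false.
  x (successors {v, w, x, m, n}): φ is false.
  y (successors {u, y}): φ is false.
  z (successors {u, y, z}): φ is false.
  t (successors {v, y, t, n}): φ is false.
  m (successors {v, w, m}): φ is false.
  n (successors {w, x, m, n}): φ is false.
For instance, at m:
  At m: Box Box ((s or p) and not p) requires Box ((s or p) and not p) at every successor {v, w, m}.
    Box ((s or p) and not p) fails at v, so Box Box ((s or p) and not p) is false at m.
      At v: Box ((s or p) and not p) requires (s or p) and not p at every successor {v, x, t, m}.
        (s or p) and not p fails at v, so Box ((s or p) and not p) is false at v.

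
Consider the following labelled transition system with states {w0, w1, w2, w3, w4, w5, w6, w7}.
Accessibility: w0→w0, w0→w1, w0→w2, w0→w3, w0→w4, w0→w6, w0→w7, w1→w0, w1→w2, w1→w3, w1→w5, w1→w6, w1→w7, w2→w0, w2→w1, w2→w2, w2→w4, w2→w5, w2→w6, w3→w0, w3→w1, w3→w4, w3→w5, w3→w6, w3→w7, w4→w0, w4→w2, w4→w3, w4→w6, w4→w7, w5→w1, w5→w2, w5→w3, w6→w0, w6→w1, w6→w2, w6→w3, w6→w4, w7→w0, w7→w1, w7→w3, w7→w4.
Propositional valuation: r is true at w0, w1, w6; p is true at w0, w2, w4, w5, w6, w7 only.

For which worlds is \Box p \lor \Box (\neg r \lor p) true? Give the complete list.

w1, w4

Recall that \Box ψ holds at a world iff ψ holds at every accessible world, and \Diamond ψ holds iff ψ holds at some accessible world.
Let φ = \Box p \lor \Box (\neg r \lor p). Evaluate φ at each world:
  w0 (successors {w0, w1, w2, w3, w4, w6, w7}): φ is false.
  w1 (successors {w0, w2, w3, w5, w6, w7}): φ is true.
  w2 (successors {w0, w1, w2, w4, w5, w6}): φ is false.
  w3 (successors {w0, w1, w4, w5, w6, w7}): φ is false.
  w4 (successors {w0, w2, w3, w6, w7}): φ is true.
  w5 (successors {w1, w2, w3}): φ is false.
  w6 (successors {w0, w1, w2, w3, w4}): φ is false.
  w7 (successors {w0, w1, w3, w4}): φ is false.
For instance, at w5:
  At w5: \Box p is false, \Box (\neg r \lor p) is false, so \Box p \lor \Box (\neg r \lor p) is false.
    At w5: \Box p requires p at every successor {w1, w2, w3}.
      p fails at w1, so \Box p is false at w5.
    At w5: \Box (\neg r \lor p) requires \neg r \lor p at every successor {w1, w2, w3}.
      \neg r \lor p fails at w1, so \Box (\neg r \lor p) is false at w5.
Satisfying worlds: {w1, w4}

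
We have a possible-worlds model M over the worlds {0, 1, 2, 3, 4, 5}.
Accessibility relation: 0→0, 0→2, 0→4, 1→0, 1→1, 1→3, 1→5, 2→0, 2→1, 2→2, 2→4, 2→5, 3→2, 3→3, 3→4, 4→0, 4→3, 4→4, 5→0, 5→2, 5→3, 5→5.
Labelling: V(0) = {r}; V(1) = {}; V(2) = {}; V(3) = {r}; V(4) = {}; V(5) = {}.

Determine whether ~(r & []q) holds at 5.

Yes

At 5: r & []q is false, so ~(r & []q) is true.
  At 5: r is false, []q is false, so r & []q is false.
    At 5: []q requires q at every successor {0, 2, 3, 5}.
      q fails at 0, so []q is false at 5.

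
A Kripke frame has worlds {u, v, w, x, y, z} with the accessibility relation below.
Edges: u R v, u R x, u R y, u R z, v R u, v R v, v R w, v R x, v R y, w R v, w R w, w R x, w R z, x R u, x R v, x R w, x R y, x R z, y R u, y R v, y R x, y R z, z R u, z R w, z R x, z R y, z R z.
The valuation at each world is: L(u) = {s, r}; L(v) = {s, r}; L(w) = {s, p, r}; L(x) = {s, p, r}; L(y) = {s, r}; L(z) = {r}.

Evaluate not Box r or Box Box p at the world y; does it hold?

No

At y: not Box r is false, Box Box p is false, so not Box r or Box Box p is false.
  At y: Box r is true, so not Box r is false.
    At y: Box r requires r at every successor {u, v, x, z}.
      At u: r is true.
      At v: r is true.
      At x: r is true.
      At z: r is true.
    So Box r is true at y.
  At y: Box Box p requires Box p at every successor {u, v, x, z}.
    Box p fails at u, so Box Box p is false at y.
      At u: Box p requires p at every successor {v, x, y, z}.
        p fails at v, so Box p is false at u.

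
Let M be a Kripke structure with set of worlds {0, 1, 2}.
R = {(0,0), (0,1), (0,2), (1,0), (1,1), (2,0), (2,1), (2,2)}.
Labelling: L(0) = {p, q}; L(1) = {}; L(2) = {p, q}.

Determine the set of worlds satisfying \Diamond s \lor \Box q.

none

Let φ = \Diamond s \lor \Box q. Evaluate φ at each world:
  0 (successors {0, 1, 2}): φ is false.
  1 (successors {0, 1}): φ is false.
  2 (successors {0, 1, 2}): φ is false.
For instance, at 2:
  At 2: \Diamond s is false, \Box q is false, so \Diamond s \lor \Box q is false.
    At 2: \Diamond s requires s at some successor in {0, 1, 2}.
      At 0: s is false.
      At 1: s is false.
      At 2: s is false.
    So \Diamond s is false at 2.
    At 2: \Box q requires q at every successor {0, 1, 2}.
      q fails at 1, so \Box q is false at 2.
Satisfying worlds: none.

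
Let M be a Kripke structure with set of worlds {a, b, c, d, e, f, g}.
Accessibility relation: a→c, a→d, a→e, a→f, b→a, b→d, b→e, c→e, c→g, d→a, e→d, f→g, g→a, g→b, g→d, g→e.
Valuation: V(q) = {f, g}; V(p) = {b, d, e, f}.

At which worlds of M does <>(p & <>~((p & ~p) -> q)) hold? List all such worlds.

none

Let φ = <>(p & <>~((p & ~p) -> q)). Evaluate φ at each world:
  a (successors {c, d, e, f}): φ is false.
  b (successors {a, d, e}): φ is false.
  c (successors {e, g}): φ is false.
  d (successors {a}): φ is false.
  e (successors {d}): φ is false.
  f (successors {g}): φ is false.
  g (successors {a, b, d, e}): φ is false.
For instance, at e:
  At e: <>(p & <>~((p & ~p) -> q)) requires p & <>~((p & ~p) -> q) at some successor in {d}.
    At d: p & <>~((p & ~p) -> q) is false.
  So <>(p & <>~((p & ~p) -> q)) is false at e.
Satisfying worlds: none.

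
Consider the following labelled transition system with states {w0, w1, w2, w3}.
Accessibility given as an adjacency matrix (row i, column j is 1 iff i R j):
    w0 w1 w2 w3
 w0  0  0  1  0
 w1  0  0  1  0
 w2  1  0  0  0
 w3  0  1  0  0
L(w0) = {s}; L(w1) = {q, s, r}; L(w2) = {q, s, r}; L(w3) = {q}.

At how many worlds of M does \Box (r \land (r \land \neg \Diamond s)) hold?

Let φ = \Box (r \land (r \land \neg \Diamond s)). Evaluate φ at each world:
  w0 (successors {w2}): φ is false.
  w1 (successors {w2}): φ is false.
  w2 (successors {w0}): φ is false.
  w3 (successors {w1}): φ is false.
For instance, at w1:
  At w1: \Box (r \land (r \land \neg \Diamond s)) requires r \land (r \land \neg \Diamond s) at every successor {w2}.
    r \land (r \land \neg \Diamond s) fails at w2, so \Box (r \land (r \land \neg \Diamond s)) is false at w1.
      At w2: r is true, r \land \neg \Diamond s is false, so r \land (r \land \neg \Diamond s) is false.
Satisfying worlds: none.

0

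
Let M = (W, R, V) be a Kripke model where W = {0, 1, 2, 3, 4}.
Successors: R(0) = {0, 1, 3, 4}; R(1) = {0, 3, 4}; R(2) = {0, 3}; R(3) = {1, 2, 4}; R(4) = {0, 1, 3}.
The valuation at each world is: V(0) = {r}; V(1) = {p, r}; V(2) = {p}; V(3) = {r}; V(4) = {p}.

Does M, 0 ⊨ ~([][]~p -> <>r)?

No

At 0: [][]~p -> <>r is true, so ~([][]~p -> <>r) is false.
  At 0: [][]~p is false, <>r is true, so [][]~p -> <>r is true.
    At 0: [][]~p requires []~p at every successor {0, 1, 3, 4}.
      []~p fails at 0, so [][]~p is false at 0.
    At 0: <>r requires r at some successor in {0, 1, 3, 4}.
      r holds at 0, so <>r is true at 0.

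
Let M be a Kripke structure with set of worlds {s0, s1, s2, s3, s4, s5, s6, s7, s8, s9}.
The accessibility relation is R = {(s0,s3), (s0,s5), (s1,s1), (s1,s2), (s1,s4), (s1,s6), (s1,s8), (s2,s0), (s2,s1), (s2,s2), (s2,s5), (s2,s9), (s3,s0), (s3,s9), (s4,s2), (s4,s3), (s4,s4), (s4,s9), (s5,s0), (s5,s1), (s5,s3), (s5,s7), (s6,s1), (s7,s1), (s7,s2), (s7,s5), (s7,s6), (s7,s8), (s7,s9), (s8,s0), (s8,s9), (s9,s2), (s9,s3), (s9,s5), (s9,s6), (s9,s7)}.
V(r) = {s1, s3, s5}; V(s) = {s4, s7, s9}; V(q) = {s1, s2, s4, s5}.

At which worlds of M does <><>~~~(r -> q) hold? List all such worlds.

Let φ = <><>~~~(r -> q). Evaluate φ at each world:
  s0 (successors {s3, s5}): φ is true.
  s1 (successors {s1, s2, s4, s6, s8}): φ is true.
  s2 (successors {s0, s1, s2, s5, s9}): φ is true.
  s3 (successors {s0, s9}): φ is true.
  s4 (successors {s2, s3, s4, s9}): φ is true.
  s5 (successors {s0, s1, s3, s7}): φ is true.
  s6 (successors {s1}): φ is false.
  s7 (successors {s1, s2, s5, s6, s8, s9}): φ is true.
  s8 (successors {s0, s9}): φ is true.
  s9 (successors {s2, s3, s5, s6, s7}): φ is true.
For instance, at s9:
  At s9: <><>~~~(r -> q) requires <>~~~(r -> q) at some successor in {s2, s3, s5, s6, s7}.
    <>~~~(r -> q) holds at s5, so <><>~~~(r -> q) is true at s9.
      At s5: <>~~~(r -> q) requires ~~~(r -> q) at some successor in {s0, s1, s3, s7}.
        ~~~(r -> q) holds at s3, so <>~~~(r -> q) is true at s5.
Satisfying worlds: {s0, s1, s2, s3, s4, s5, s7, s8, s9}

s0, s1, s2, s3, s4, s5, s7, s8, s9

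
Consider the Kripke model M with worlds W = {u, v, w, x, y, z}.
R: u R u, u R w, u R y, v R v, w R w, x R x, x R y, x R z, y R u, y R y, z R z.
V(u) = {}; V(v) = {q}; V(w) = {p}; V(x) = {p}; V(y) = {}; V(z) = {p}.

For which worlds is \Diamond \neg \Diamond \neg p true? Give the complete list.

u, w, x, z

Recall that \Diamond ψ holds at a world iff ψ holds at some accessible world.
Let φ = \Diamond \neg \Diamond \neg p. Evaluate φ at each world:
  u (successors {u, w, y}): φ is true.
  v (successors {v}): φ is false.
  w (successors {w}): φ is true.
  x (successors {x, y, z}): φ is true.
  y (successors {u, y}): φ is false.
  z (successors {z}): φ is true.
For instance, at v:
  At v: \Diamond \neg \Diamond \neg p requires \neg \Diamond \neg p at some successor in {v}.
    At v: \neg \Diamond \neg p is false.
  So \Diamond \neg \Diamond \neg p is false at v.
Satisfying worlds: {u, w, x, z}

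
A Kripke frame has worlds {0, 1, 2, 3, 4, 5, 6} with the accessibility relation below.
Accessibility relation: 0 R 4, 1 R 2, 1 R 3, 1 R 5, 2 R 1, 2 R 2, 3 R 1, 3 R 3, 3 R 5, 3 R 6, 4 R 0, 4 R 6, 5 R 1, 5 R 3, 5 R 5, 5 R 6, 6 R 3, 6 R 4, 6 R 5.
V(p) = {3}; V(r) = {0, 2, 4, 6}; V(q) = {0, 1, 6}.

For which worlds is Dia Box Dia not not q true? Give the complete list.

2, 3, 4, 5

Let φ = Dia Box Dia not not q. Evaluate φ at each world:
  0 (successors {4}): φ is false.
  1 (successors {2, 3, 5}): φ is false.
  2 (successors {1, 2}): φ is true.
  3 (successors {1, 3, 5, 6}): φ is true.
  4 (successors {0, 6}): φ is true.
  5 (successors {1, 3, 5, 6}): φ is true.
  6 (successors {3, 4, 5}): φ is false.
For instance, at 3:
  At 3: Dia Box Dia not not q requires Box Dia not not q at some successor in {1, 3, 5, 6}.
    Box Dia not not q holds at 1, so Dia Box Dia not not q is true at 3.
      At 1: Box Dia not not q requires Dia not not q at every successor {2, 3, 5}.
        At 2: Dia not not q is true.
        At 3: Dia not not q is true.
        At 5: Dia not not q is true.
      So Box Dia not not q is true at 1.
Satisfying worlds: {2, 3, 4, 5}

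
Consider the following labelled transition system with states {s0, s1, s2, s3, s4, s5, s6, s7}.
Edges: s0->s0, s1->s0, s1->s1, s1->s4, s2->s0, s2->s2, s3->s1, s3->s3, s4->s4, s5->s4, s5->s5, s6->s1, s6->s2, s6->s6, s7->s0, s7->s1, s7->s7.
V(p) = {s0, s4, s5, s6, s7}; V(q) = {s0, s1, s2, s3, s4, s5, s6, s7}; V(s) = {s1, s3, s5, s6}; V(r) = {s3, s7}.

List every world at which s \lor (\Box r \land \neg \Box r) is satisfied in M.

s1, s3, s5, s6

Let φ = s \lor (\Box r \land \neg \Box r). Evaluate φ at each world:
  s0 (successors {s0}): φ is false.
  s1 (successors {s0, s1, s4}): φ is true.
  s2 (successors {s0, s2}): φ is false.
  s3 (successors {s1, s3}): φ is true.
  s4 (successors {s4}): φ is false.
  s5 (successors {s4, s5}): φ is true.
  s6 (successors {s1, s2, s6}): φ is true.
  s7 (successors {s0, s1, s7}): φ is false.
For instance, at s0:
  At s0: s is false, \Box r \land \neg \Box r is false, so s \lor (\Box r \land \neg \Box r) is false.
    At s0: \Box r is false, \neg \Box r is true, so \Box r \land \neg \Box r is false.
      At s0: \Box r requires r at every successor {s0}.
        r fails at s0, so \Box r is false at s0.
      At s0: \Box r is false, so \neg \Box r is true.
Satisfying worlds: {s1, s3, s5, s6}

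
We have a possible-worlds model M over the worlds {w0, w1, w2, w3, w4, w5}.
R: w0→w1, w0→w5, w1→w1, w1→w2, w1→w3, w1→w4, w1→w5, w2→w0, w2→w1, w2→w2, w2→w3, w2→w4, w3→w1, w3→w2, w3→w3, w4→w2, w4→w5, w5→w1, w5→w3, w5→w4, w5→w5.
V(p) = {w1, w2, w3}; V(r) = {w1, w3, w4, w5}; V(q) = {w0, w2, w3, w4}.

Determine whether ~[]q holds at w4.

Yes

At w4: []q is false, so ~[]q is true.
  At w4: []q requires q at every successor {w2, w5}.
    q fails at w5, so []q is false at w4.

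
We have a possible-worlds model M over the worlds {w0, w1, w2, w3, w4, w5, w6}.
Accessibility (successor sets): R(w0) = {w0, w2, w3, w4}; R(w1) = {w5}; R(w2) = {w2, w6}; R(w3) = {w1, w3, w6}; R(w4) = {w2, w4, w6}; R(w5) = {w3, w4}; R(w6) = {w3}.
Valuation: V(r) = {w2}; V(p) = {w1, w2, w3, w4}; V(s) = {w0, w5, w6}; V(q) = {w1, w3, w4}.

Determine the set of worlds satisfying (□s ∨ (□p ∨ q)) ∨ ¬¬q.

Let φ = (□s ∨ (□p ∨ q)) ∨ ¬¬q. Evaluate φ at each world:
  w0 (successors {w0, w2, w3, w4}): φ is false.
  w1 (successors {w5}): φ is true.
  w2 (successors {w2, w6}): φ is false.
  w3 (successors {w1, w3, w6}): φ is true.
  w4 (successors {w2, w4, w6}): φ is true.
  w5 (successors {w3, w4}): φ is true.
  w6 (successors {w3}): φ is true.
For instance, at w4:
  At w4: □s ∨ (□p ∨ q) is true, ¬¬q is true, so (□s ∨ (□p ∨ q)) ∨ ¬¬q is true.
    At w4: □s is false, □p ∨ q is true, so □s ∨ (□p ∨ q) is true.
      At w4: □s requires s at every successor {w2, w4, w6}.
        s fails at w2, so □s is false at w4.
      At w4: □p is false, q is true, so □p ∨ q is true.
Satisfying worlds: {w1, w3, w4, w5, w6}

w1, w3, w4, w5, w6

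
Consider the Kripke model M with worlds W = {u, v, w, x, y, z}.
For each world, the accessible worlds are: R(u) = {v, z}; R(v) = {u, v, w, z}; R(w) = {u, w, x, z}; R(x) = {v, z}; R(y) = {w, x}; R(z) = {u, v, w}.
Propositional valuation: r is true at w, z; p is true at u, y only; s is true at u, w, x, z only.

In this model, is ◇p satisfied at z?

At z: ◇p requires p at some successor in {u, v, w}.
  p holds at u, so ◇p is true at z.

Yes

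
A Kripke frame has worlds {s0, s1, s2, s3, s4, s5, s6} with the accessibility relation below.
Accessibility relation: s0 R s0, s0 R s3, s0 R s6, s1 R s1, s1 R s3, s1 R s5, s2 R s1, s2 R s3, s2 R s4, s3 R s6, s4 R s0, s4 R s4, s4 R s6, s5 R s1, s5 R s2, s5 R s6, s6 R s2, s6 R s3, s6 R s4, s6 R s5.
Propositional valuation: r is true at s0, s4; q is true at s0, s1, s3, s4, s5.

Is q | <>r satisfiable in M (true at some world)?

Yes

Let φ = q | <>r. Evaluate φ at each world:
  s0 (successors {s0, s3, s6}): φ is true.
  s1 (successors {s1, s3, s5}): φ is true.
  s2 (successors {s1, s3, s4}): φ is true.
  s3 (successors {s6}): φ is true.
  s4 (successors {s0, s4, s6}): φ is true.
  s5 (successors {s1, s2, s6}): φ is true.
  s6 (successors {s2, s3, s4, s5}): φ is true.
Detail at s0 (witness):
  At s0: q is true, <>r is true, so q | <>r is true.
    At s0: <>r requires r at some successor in {s0, s3, s6}.
      r holds at s0, so <>r is true at s0.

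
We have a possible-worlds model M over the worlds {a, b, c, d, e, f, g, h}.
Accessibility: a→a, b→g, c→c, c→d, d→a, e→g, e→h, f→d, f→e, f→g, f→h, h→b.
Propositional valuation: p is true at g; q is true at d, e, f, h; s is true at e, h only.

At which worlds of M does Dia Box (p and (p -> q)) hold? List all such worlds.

Let φ = Dia Box (p and (p -> q)). Evaluate φ at each world:
  a (successors {a}): φ is false.
  b (successors {g}): φ is true.
  c (successors {c, d}): φ is false.
  d (successors {a}): φ is false.
  e (successors {g, h}): φ is true.
  f (successors {d, e, g, h}): φ is true.
  g (successors ∅): φ is false.
  h (successors {b}): φ is false.
For instance, at e:
  At e: Dia Box (p and (p -> q)) requires Box (p and (p -> q)) at some successor in {g, h}.
    Box (p and (p -> q)) holds at g, so Dia Box (p and (p -> q)) is true at e.
      At g: no accessible worlds, so Box (p and (p -> q)) holds vacuously.
Satisfying worlds: {b, e, f}

b, e, f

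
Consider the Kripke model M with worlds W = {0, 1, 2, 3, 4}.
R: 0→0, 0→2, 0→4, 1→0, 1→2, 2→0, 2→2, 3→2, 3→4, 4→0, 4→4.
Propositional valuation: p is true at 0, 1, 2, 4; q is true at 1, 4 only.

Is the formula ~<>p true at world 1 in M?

No

At 1: <>p is true, so ~<>p is false.
  At 1: <>p requires p at some successor in {0, 2}.
    p holds at 0, so <>p is true at 1.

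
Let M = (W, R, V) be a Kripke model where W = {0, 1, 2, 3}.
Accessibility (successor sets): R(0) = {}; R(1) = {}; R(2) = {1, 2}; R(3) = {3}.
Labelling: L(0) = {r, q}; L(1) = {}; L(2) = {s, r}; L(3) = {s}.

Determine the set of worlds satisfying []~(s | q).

0, 1

Let φ = []~(s | q). Evaluate φ at each world:
  0 (successors ∅): φ is true.
  1 (successors ∅): φ is true.
  2 (successors {1, 2}): φ is false.
  3 (successors {3}): φ is false.
For instance, at 3:
  At 3: []~(s | q) requires ~(s | q) at every successor {3}.
    ~(s | q) fails at 3, so []~(s | q) is false at 3.
Satisfying worlds: {0, 1}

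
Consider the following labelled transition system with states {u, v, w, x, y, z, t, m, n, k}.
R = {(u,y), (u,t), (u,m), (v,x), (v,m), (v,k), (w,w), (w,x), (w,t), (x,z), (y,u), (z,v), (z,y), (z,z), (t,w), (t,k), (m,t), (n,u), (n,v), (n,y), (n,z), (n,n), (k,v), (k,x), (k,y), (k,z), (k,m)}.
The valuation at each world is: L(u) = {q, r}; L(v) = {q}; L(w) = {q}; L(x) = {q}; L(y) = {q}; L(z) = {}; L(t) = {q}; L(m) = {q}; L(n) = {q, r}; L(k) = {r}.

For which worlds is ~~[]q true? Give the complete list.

Let φ = ~~[]q. Evaluate φ at each world:
  u (successors {y, t, m}): φ is true.
  v (successors {x, m, k}): φ is false.
  w (successors {w, x, t}): φ is true.
  x (successors {z}): φ is false.
  y (successors {u}): φ is true.
  z (successors {v, y, z}): φ is false.
  t (successors {w, k}): φ is false.
  m (successors {t}): φ is true.
  n (successors {u, v, y, z, n}): φ is false.
  k (successors {v, x, y, z, m}): φ is false.
For instance, at t:
  At t: ~[]q is true, so ~~[]q is false.
    At t: []q is false, so ~[]q is true.
      At t: []q requires q at every successor {w, k}.
        q fails at k, so []q is false at t.
Satisfying worlds: {u, w, y, m}

u, w, y, m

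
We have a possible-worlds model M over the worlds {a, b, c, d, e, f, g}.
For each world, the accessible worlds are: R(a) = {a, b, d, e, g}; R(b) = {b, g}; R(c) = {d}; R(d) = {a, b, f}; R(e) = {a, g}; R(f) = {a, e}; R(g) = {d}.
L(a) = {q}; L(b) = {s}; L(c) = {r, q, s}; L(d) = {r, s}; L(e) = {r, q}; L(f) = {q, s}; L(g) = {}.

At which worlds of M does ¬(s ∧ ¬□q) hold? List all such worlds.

Let φ = ¬(s ∧ ¬□q). Evaluate φ at each world:
  a (successors {a, b, d, e, g}): φ is true.
  b (successors {b, g}): φ is false.
  c (successors {d}): φ is false.
  d (successors {a, b, f}): φ is false.
  e (successors {a, g}): φ is true.
  f (successors {a, e}): φ is true.
  g (successors {d}): φ is true.
For instance, at c:
  At c: s ∧ ¬□q is true, so ¬(s ∧ ¬□q) is false.
    At c: s is true, ¬□q is true, so s ∧ ¬□q is true.
      At c: □q is false, so ¬□q is true.
Satisfying worlds: {a, e, f, g}

a, e, f, g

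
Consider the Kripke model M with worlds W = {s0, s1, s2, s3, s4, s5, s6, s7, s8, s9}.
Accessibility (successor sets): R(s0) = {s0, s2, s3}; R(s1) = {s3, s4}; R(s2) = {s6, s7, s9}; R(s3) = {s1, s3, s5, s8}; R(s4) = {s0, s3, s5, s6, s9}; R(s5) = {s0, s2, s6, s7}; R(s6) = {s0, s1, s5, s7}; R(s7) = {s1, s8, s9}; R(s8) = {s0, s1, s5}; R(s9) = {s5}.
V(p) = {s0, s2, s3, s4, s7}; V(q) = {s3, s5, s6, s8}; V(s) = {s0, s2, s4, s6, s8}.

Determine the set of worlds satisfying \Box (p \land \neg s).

Let φ = \Box (p \land \neg s). Evaluate φ at each world:
  s0 (successors {s0, s2, s3}): φ is false.
  s1 (successors {s3, s4}): φ is false.
  s2 (successors {s6, s7, s9}): φ is false.
  s3 (successors {s1, s3, s5, s8}): φ is false.
  s4 (successors {s0, s3, s5, s6, s9}): φ is false.
  s5 (successors {s0, s2, s6, s7}): φ is false.
  s6 (successors {s0, s1, s5, s7}): φ is false.
  s7 (successors {s1, s8, s9}): φ is false.
  s8 (successors {s0, s1, s5}): φ is false.
  s9 (successors {s5}): φ is false.
For instance, at s6:
  At s6: \Box (p \land \neg s) requires p \land \neg s at every successor {s0, s1, s5, s7}.
    p \land \neg s fails at s0, so \Box (p \land \neg s) is false at s6.
Satisfying worlds: none.

none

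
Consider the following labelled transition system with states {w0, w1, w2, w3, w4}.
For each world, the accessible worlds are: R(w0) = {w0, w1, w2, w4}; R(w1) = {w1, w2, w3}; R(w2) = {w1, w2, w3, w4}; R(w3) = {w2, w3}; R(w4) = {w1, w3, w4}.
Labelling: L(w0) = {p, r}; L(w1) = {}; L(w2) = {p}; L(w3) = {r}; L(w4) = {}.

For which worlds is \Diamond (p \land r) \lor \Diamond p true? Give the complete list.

w0, w1, w2, w3

Let φ = \Diamond (p \land r) \lor \Diamond p. Evaluate φ at each world:
  w0 (successors {w0, w1, w2, w4}): φ is true.
  w1 (successors {w1, w2, w3}): φ is true.
  w2 (successors {w1, w2, w3, w4}): φ is true.
  w3 (successors {w2, w3}): φ is true.
  w4 (successors {w1, w3, w4}): φ is false.
For instance, at w0:
  At w0: \Diamond (p \land r) is true, \Diamond p is true, so \Diamond (p \land r) \lor \Diamond p is true.
    At w0: \Diamond (p \land r) requires p \land r at some successor in {w0, w1, w2, w4}.
      p \land r holds at w0, so \Diamond (p \land r) is true at w0.
    At w0: \Diamond p requires p at some successor in {w0, w1, w2, w4}.
      p holds at w0, so \Diamond p is true at w0.
Satisfying worlds: {w0, w1, w2, w3}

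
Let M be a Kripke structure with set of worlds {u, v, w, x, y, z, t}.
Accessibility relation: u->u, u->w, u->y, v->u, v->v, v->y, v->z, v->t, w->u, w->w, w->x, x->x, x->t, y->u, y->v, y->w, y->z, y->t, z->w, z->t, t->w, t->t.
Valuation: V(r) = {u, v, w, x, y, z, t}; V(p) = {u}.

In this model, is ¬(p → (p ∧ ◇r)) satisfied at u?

No

At u: p → (p ∧ ◇r) is true, so ¬(p → (p ∧ ◇r)) is false.
  At u: p is true, p ∧ ◇r is true, so p → (p ∧ ◇r) is true.
    At u: p is true, ◇r is true, so p ∧ ◇r is true.
      At u: ◇r requires r at some successor in {u, w, y}.
        r holds at u, so ◇r is true at u.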